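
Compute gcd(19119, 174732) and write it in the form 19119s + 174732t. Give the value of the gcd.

3

Repeated division:
174732 = 9×19119 + 2661
19119 = 7×2661 + 492
2661 = 5×492 + 201
492 = 2×201 + 90
201 = 2×90 + 21
90 = 4×21 + 6
21 = 3×6 + 3
6 = 2×3 + 0
gcd(19119, 174732) = 3.
Express as a combination:
3 = 21 − 3·6
3 = −3·90 + 13·21
3 = 13·201 − 29·90
3 = −29·492 + 71·201
3 = 71·2661 − 384·492
3 = −384·19119 + 2759·2661
3 = 2759·174732 − 25215·19119
So 3 = (2759)·174732 + (-25215)·19119.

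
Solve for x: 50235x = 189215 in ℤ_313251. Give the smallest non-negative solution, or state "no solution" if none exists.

gcd(50235, 313251):
313251 = 6·50235 + 11841
50235 = 4·11841 + 2871
11841 = 4·2871 + 357
2871 = 8·357 + 15
357 = 23·15 + 12
15 = 1·12 + 3
12 = 4·3 + 0
gcd = 3, but 3 ∤ 189215, so the congruence has no solution.

no solution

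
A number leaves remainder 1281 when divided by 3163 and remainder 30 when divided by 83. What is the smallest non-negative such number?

86682

Write x = 1281 + 3163·k. Then 3163·k ≡ 30 − 1281 ≡ 77 (mod 83).
Need 3163⁻¹ mod 83. Extended Euclid on (83, 9):
83 = 9*9 + 2
9 = 4*2 + 1
2 = 2*1 + 0
Back-substitute:
1 = 9 − 4·2
1 = −4·83 + 37·9
3163⁻¹ ≡ 37 (mod 83), so k ≡ 37·77 ≡ 27 (mod 83).
x = 1281 + 3163·27 = 86682.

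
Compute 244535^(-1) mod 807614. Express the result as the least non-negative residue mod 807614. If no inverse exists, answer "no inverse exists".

gcd(807614, 244535) by repeated division:
807614 = 3*244535 + 74009
244535 = 3*74009 + 22508
74009 = 3*22508 + 6485
22508 = 3*6485 + 3053
6485 = 2*3053 + 379
3053 = 8*379 + 21
379 = 18*21 + 1
21 = 21*1 + 0
Since gcd(244535, 807614) = 1, back-substitute to write 1 as a combination:
1 = 379 − 18·21
1 = −18·3053 + 145·379
1 = 145·6485 − 308·3053
1 = −308·22508 + 1069·6485
1 = 1069·74009 − 3515·22508
1 = −3515·244535 + 11614·74009
1 = 11614·807614 − 38357·244535
Thus 244535·(-38357) ≡ 1 (mod 807614); reducing, -38357 mod 807614 = 769257.

769257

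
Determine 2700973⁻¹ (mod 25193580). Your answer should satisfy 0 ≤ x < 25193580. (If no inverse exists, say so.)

Run Euclid on (25193580, 2700973):
25193580 = 9×2700973 + 884823
2700973 = 3×884823 + 46504
884823 = 19×46504 + 1247
46504 = 37×1247 + 365
1247 = 3×365 + 152
365 = 2×152 + 61
152 = 2×61 + 30
61 = 2×30 + 1
30 = 30×1 + 0
The gcd is 1. Working backward:
1 = 61 − 2·30
1 = −2·152 + 5·61
1 = 5·365 − 12·152
1 = −12·1247 + 41·365
1 = 41·46504 − 1529·1247
1 = −1529·884823 + 29092·46504
1 = 29092·2700973 − 88805·884823
1 = −88805·25193580 + 828337·2700973
So 2700973·828337 ≡ 1 (mod 25193580).

828337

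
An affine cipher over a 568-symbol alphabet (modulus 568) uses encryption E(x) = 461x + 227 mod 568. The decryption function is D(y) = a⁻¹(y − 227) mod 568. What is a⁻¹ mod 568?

69

Run Euclid on (568, 461):
568 = 1·461 + 107
461 = 4·107 + 33
107 = 3·33 + 8
33 = 4·8 + 1
8 = 8·1 + 0
The gcd is 1. Working backward:
1 = 33 − 4·8
1 = −4·107 + 13·33
1 = 13·461 − 56·107
1 = −56·568 + 69·461
So 461·69 ≡ 1 (mod 568).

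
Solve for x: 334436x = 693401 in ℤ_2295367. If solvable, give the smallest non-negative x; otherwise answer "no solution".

First find gcd(334436, 2295367):
2295367 = 6*334436 + 288751
334436 = 1*288751 + 45685
288751 = 6*45685 + 14641
45685 = 3*14641 + 1762
14641 = 8*1762 + 545
1762 = 3*545 + 127
545 = 4*127 + 37
127 = 3*37 + 16
37 = 2*16 + 5
16 = 3*5 + 1
5 = 5*1 + 0
gcd = 1, so a unique solution mod 2295367 exists.
Back-substitute for the Bézout coefficients:
1 = 16 − 3·5
1 = −3·37 + 7·16
1 = 7·127 − 24·37
1 = −24·545 + 103·127
1 = 103·1762 − 333·545
1 = −333·14641 + 2767·1762
1 = 2767·45685 − 8634·14641
1 = −8634·288751 + 54571·45685
1 = 54571·334436 − 63205·288751
1 = −63205·2295367 + 433801·334436
So 334436·(433801) ≡ 1 (mod 2295367), giving 334436⁻¹ ≡ 433801.
x ≡ 334436⁻¹·693401 ≡ 433801·693401 ≡ 1678686 (mod 2295367).

1678686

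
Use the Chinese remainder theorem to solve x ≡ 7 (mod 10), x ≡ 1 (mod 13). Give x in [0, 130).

27

Write x = 7 + 10·k. Then 10·k ≡ 1 − 7 ≡ 7 (mod 13).
Need 10⁻¹ mod 13. Extended Euclid on (13, 10):
13 = 1·10 + 3
10 = 3·3 + 1
3 = 3·1 + 0
Back-substitute:
1 = 10 − 3·3
1 = −3·13 + 4·10
10⁻¹ ≡ 4 (mod 13), so k ≡ 4·7 ≡ 2 (mod 13).
x = 7 + 10·2 = 27.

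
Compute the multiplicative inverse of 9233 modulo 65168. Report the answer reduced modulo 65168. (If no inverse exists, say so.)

Extended Euclidean algorithm:
65168 = 7×9233 + 537
9233 = 17×537 + 104
537 = 5×104 + 17
104 = 6×17 + 2
17 = 8×2 + 1
2 = 2×1 + 0
Since gcd(9233, 65168) = 1, back-substitute to write 1 as a combination:
1 = 17 − 8·2
1 = −8·104 + 49·17
1 = 49·537 − 253·104
1 = −253·9233 + 4350·537
1 = 4350·65168 − 30703·9233
So 9233·(-30703) ≡ 1 (mod 65168), and -30703 ≡ 34465 (mod 65168).

34465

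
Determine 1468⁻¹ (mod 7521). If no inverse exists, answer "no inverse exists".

7147

Extended Euclidean algorithm:
7521 = 5×1468 + 181
1468 = 8×181 + 20
181 = 9×20 + 1
20 = 20×1 + 0
Since gcd(1468, 7521) = 1, back-substitute to write 1 as a combination:
1 = 181 − 9·20
1 = −9·1468 + 73·181
1 = 73·7521 − 374·1468
Hence 1468⁻¹ ≡ -374 ≡ 7147 (mod 7521).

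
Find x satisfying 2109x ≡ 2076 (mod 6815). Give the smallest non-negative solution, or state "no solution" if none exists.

5294

First find gcd(2109, 6815):
6815 = 3×2109 + 488
2109 = 4×488 + 157
488 = 3×157 + 17
157 = 9×17 + 4
17 = 4×4 + 1
4 = 4×1 + 0
gcd = 1, so a unique solution mod 6815 exists.
Back-substitute for the Bézout coefficients:
1 = 17 − 4·4
1 = −4·157 + 37·17
1 = 37·488 − 115·157
1 = −115·2109 + 497·488
1 = 497·6815 − 1606·2109
So 2109·(-1606) ≡ 1 (mod 6815), giving 2109⁻¹ ≡ 5209.
x ≡ 2109⁻¹·2076 ≡ 5209·2076 ≡ 5294 (mod 6815).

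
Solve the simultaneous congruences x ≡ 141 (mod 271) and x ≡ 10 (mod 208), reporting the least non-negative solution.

44314

Write x = 141 + 271·k. Then 271·k ≡ 10 − 141 ≡ 77 (mod 208).
Need 271⁻¹ mod 208. Extended Euclid on (208, 63):
208 = 3×63 + 19
63 = 3×19 + 6
19 = 3×6 + 1
6 = 6×1 + 0
Back-substitute:
1 = 19 − 3·6
1 = −3·63 + 10·19
1 = 10·208 − 33·63
271⁻¹ ≡ 175 (mod 208), so k ≡ 175·77 ≡ 163 (mod 208).
x = 141 + 271·163 = 44314.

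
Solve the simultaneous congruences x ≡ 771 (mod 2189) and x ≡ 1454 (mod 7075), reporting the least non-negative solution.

815079

Write x = 771 + 2189·k. Then 2189·k ≡ 1454 − 771 ≡ 683 (mod 7075).
Need 2189⁻¹ mod 7075. Extended Euclid on (7075, 2189):
7075 = 3×2189 + 508
2189 = 4×508 + 157
508 = 3×157 + 37
157 = 4×37 + 9
37 = 4×9 + 1
9 = 9×1 + 0
Back-substitute:
1 = 37 − 4·9
1 = −4·157 + 17·37
1 = 17·508 − 55·157
1 = −55·2189 + 237·508
1 = 237·7075 − 766·2189
2189⁻¹ ≡ 6309 (mod 7075), so k ≡ 6309·683 ≡ 372 (mod 7075).
x = 771 + 2189·372 = 815079.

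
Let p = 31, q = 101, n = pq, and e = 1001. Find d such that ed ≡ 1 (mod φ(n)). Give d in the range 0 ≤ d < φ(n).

φ(n) = (p−1)(q−1) = 30·100 = 3000.
Need d with 1001·d ≡ 1 (mod 3000). Apply the extended Euclidean algorithm:
3000 = 2×1001 + 998
1001 = 1×998 + 3
998 = 332×3 + 2
3 = 1×2 + 1
2 = 2×1 + 0
Back-substitute:
1 = 3 − 2
1 = −998 + 333·3
1 = 333·1001 − 334·998
1 = −334·3000 + 1001·1001
So 1001·1001 ≡ 1 (mod 3000), hence d = 1001.

1001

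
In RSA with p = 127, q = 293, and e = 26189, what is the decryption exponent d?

φ(n) = (p−1)(q−1) = 126·292 = 36792.
Need d with 26189·d ≡ 1 (mod 36792). Apply the extended Euclidean algorithm:
36792 = 1·26189 + 10603
26189 = 2·10603 + 4983
10603 = 2·4983 + 637
4983 = 7·637 + 524
637 = 1·524 + 113
524 = 4·113 + 72
113 = 1·72 + 41
72 = 1·41 + 31
41 = 1·31 + 10
31 = 3·10 + 1
10 = 10·1 + 0
Back-substitute:
1 = 31 − 3·10
1 = −3·41 + 4·31
1 = 4·72 − 7·41
1 = −7·113 + 11·72
1 = 11·524 − 51·113
1 = −51·637 + 62·524
1 = 62·4983 − 485·637
1 = −485·10603 + 1032·4983
1 = 1032·26189 − 2549·10603
1 = −2549·36792 + 3581·26189
So 26189·3581 ≡ 1 (mod 36792), hence d = 3581.

3581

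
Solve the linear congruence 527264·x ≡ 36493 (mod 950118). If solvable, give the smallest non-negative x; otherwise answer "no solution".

gcd(527264, 950118):
950118 = 1·527264 + 422854
527264 = 1·422854 + 104410
422854 = 4·104410 + 5214
104410 = 20·5214 + 130
5214 = 40·130 + 14
130 = 9·14 + 4
14 = 3·4 + 2
4 = 2·2 + 0
gcd = 2, but 2 ∤ 36493, so the congruence has no solution.

no solution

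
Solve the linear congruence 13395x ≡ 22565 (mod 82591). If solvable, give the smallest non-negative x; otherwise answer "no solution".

56388

First find gcd(13395, 82591):
82591 = 6·13395 + 2221
13395 = 6·2221 + 69
2221 = 32·69 + 13
69 = 5·13 + 4
13 = 3·4 + 1
4 = 4·1 + 0
gcd = 1, so a unique solution mod 82591 exists.
Back-substitute for the Bézout coefficients:
1 = 13 − 3·4
1 = −3·69 + 16·13
1 = 16·2221 − 515·69
1 = −515·13395 + 3106·2221
1 = 3106·82591 − 19151·13395
So 13395·(-19151) ≡ 1 (mod 82591), giving 13395⁻¹ ≡ 63440.
x ≡ 13395⁻¹·22565 ≡ 63440·22565 ≡ 56388 (mod 82591).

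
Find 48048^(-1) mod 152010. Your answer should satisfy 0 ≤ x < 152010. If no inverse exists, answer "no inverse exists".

no inverse exists

Compute gcd(48048, 152010):
152010 = 3·48048 + 7866
48048 = 6·7866 + 852
7866 = 9·852 + 198
852 = 4·198 + 60
198 = 3·60 + 18
60 = 3·18 + 6
18 = 3·6 + 0
The gcd is 6, not 1, hence no inverse exists.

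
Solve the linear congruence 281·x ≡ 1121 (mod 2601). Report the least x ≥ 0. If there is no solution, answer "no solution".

763

First find gcd(281, 2601):
2601 = 9×281 + 72
281 = 3×72 + 65
72 = 1×65 + 7
65 = 9×7 + 2
7 = 3×2 + 1
2 = 2×1 + 0
gcd = 1, so a unique solution mod 2601 exists.
Back-substitute for the Bézout coefficients:
1 = 7 − 3·2
1 = −3·65 + 28·7
1 = 28·72 − 31·65
1 = −31·281 + 121·72
1 = 121·2601 − 1120·281
So 281·(-1120) ≡ 1 (mod 2601), giving 281⁻¹ ≡ 1481.
x ≡ 281⁻¹·1121 ≡ 1481·1121 ≡ 763 (mod 2601).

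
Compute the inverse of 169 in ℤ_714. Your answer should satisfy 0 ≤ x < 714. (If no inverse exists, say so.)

169

Run Euclid on (714, 169):
714 = 4·169 + 38
169 = 4·38 + 17
38 = 2·17 + 4
17 = 4·4 + 1
4 = 4·1 + 0
gcd = 1, so the inverse exists. Back-substitute:
1 = 17 − 4·4
1 = −4·38 + 9·17
1 = 9·169 − 40·38
1 = −40·714 + 169·169
So 169·169 ≡ 1 (mod 714).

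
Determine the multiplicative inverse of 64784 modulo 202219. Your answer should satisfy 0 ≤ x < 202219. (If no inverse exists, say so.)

Apply the Euclidean algorithm to 202219 and 64784:
202219 = 3*64784 + 7867
64784 = 8*7867 + 1848
7867 = 4*1848 + 475
1848 = 3*475 + 423
475 = 1*423 + 52
423 = 8*52 + 7
52 = 7*7 + 3
7 = 2*3 + 1
3 = 3*1 + 0
Since gcd(64784, 202219) = 1, back-substitute to write 1 as a combination:
1 = 7 − 2·3
1 = −2·52 + 15·7
1 = 15·423 − 122·52
1 = −122·475 + 137·423
1 = 137·1848 − 533·475
1 = −533·7867 + 2269·1848
1 = 2269·64784 − 18685·7867
1 = −18685·202219 + 58324·64784
So 64784·58324 ≡ 1 (mod 202219).

58324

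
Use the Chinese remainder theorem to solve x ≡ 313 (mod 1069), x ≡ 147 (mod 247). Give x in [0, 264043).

1382

Write x = 313 + 1069·k. Then 1069·k ≡ 147 − 313 ≡ 81 (mod 247).
Need 1069⁻¹ mod 247. Extended Euclid on (247, 81):
247 = 3×81 + 4
81 = 20×4 + 1
4 = 4×1 + 0
Back-substitute:
1 = 81 − 20·4
1 = −20·247 + 61·81
1069⁻¹ ≡ 61 (mod 247), so k ≡ 61·81 ≡ 1 (mod 247).
x = 313 + 1069·1 = 1382.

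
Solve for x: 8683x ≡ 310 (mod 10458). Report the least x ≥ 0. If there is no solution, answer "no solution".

First find gcd(8683, 10458):
10458 = 1·8683 + 1775
8683 = 4·1775 + 1583
1775 = 1·1583 + 192
1583 = 8·192 + 47
192 = 4·47 + 4
47 = 11·4 + 3
4 = 1·3 + 1
3 = 3·1 + 0
gcd = 1, so a unique solution mod 10458 exists.
Back-substitute for the Bézout coefficients:
1 = 4 − 3
1 = −47 + 12·4
1 = 12·192 − 49·47
1 = −49·1583 + 404·192
1 = 404·1775 − 453·1583
1 = −453·8683 + 2216·1775
1 = 2216·10458 − 2669·8683
So 8683·(-2669) ≡ 1 (mod 10458), giving 8683⁻¹ ≡ 7789.
x ≡ 8683⁻¹·310 ≡ 7789·310 ≡ 9250 (mod 10458).

9250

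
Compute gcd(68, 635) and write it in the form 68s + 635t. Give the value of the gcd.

Repeated division:
635 = 9*68 + 23
68 = 2*23 + 22
23 = 1*22 + 1
22 = 22*1 + 0
gcd(68, 635) = 1.
Back-substituting:
1 = 23 − 22
1 = −68 + 3·23
1 = 3·635 − 28·68
So 1 = (3)·635 + (-28)·68.

1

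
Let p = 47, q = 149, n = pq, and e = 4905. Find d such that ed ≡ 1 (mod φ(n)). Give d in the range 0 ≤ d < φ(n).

1177

φ(n) = (p−1)(q−1) = 46·148 = 6808.
Need d with 4905·d ≡ 1 (mod 6808). Apply the extended Euclidean algorithm:
6808 = 1·4905 + 1903
4905 = 2·1903 + 1099
1903 = 1·1099 + 804
1099 = 1·804 + 295
804 = 2·295 + 214
295 = 1·214 + 81
214 = 2·81 + 52
81 = 1·52 + 29
52 = 1·29 + 23
29 = 1·23 + 6
23 = 3·6 + 5
6 = 1·5 + 1
5 = 5·1 + 0
Back-substitute:
1 = 6 − 5
1 = −23 + 4·6
1 = 4·29 − 5·23
1 = −5·52 + 9·29
1 = 9·81 − 14·52
1 = −14·214 + 37·81
1 = 37·295 − 51·214
1 = −51·804 + 139·295
1 = 139·1099 − 190·804
1 = −190·1903 + 329·1099
1 = 329·4905 − 848·1903
1 = −848·6808 + 1177·4905
So 4905·1177 ≡ 1 (mod 6808), hence d = 1177.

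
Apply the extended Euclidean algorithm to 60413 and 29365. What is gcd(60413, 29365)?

Repeated division:
60413 = 2×29365 + 1683
29365 = 17×1683 + 754
1683 = 2×754 + 175
754 = 4×175 + 54
175 = 3×54 + 13
54 = 4×13 + 2
13 = 6×2 + 1
2 = 2×1 + 0
gcd(60413, 29365) = 1.
Working backward:
1 = 13 − 6·2
1 = −6·54 + 25·13
1 = 25·175 − 81·54
1 = −81·754 + 349·175
1 = 349·1683 − 779·754
1 = −779·29365 + 13592·1683
1 = 13592·60413 − 27963·29365
So 1 = (13592)·60413 + (-27963)·29365.

1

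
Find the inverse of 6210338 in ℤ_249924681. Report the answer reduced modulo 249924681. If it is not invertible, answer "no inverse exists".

191619380

Run Euclid on (249924681, 6210338):
249924681 = 40×6210338 + 1511161
6210338 = 4×1511161 + 165694
1511161 = 9×165694 + 19915
165694 = 8×19915 + 6374
19915 = 3×6374 + 793
6374 = 8×793 + 30
793 = 26×30 + 13
30 = 2×13 + 4
13 = 3×4 + 1
4 = 4×1 + 0
The gcd is 1. Working backward:
1 = 13 − 3·4
1 = −3·30 + 7·13
1 = 7·793 − 185·30
1 = −185·6374 + 1487·793
1 = 1487·19915 − 4646·6374
1 = −4646·165694 + 38655·19915
1 = 38655·1511161 − 352541·165694
1 = −352541·6210338 + 1448819·1511161
1 = 1448819·249924681 − 58305301·6210338
Thus 6210338·(-58305301) ≡ 1 (mod 249924681); reducing, -58305301 mod 249924681 = 191619380.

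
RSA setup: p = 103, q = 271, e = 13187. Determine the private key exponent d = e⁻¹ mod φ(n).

20903

φ(n) = (p−1)(q−1) = 102·270 = 27540.
Need d with 13187·d ≡ 1 (mod 27540). Apply the extended Euclidean algorithm:
27540 = 2*13187 + 1166
13187 = 11*1166 + 361
1166 = 3*361 + 83
361 = 4*83 + 29
83 = 2*29 + 25
29 = 1*25 + 4
25 = 6*4 + 1
4 = 4*1 + 0
Back-substitute:
1 = 25 − 6·4
1 = −6·29 + 7·25
1 = 7·83 − 20·29
1 = −20·361 + 87·83
1 = 87·1166 − 281·361
1 = −281·13187 + 3178·1166
1 = 3178·27540 − 6637·13187
So 13187·(-6637) ≡ 1 (mod 27540), hence d ≡ -6637 ≡ 20903 (mod 27540).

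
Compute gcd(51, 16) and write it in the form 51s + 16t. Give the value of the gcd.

1

Euclidean algorithm:
51 = 3×16 + 3
16 = 5×3 + 1
3 = 3×1 + 0
gcd(51, 16) = 1.
Express as a combination:
1 = 16 − 5·3
1 = −5·51 + 16·16
So 1 = (-5)·51 + (16)·16.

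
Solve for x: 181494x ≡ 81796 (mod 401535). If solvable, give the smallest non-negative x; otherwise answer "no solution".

no solution

gcd(181494, 401535):
401535 = 2×181494 + 38547
181494 = 4×38547 + 27306
38547 = 1×27306 + 11241
27306 = 2×11241 + 4824
11241 = 2×4824 + 1593
4824 = 3×1593 + 45
1593 = 35×45 + 18
45 = 2×18 + 9
18 = 2×9 + 0
gcd = 9, but 9 ∤ 81796, so the congruence has no solution.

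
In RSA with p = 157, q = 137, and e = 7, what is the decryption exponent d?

φ(n) = (p−1)(q−1) = 156·136 = 21216.
Need d with 7·d ≡ 1 (mod 21216). Apply the extended Euclidean algorithm:
21216 = 3030*7 + 6
7 = 1*6 + 1
6 = 6*1 + 0
Back-substitute:
1 = 7 − 6
1 = −21216 + 3031·7
So 7·3031 ≡ 1 (mod 21216), hence d = 3031.

3031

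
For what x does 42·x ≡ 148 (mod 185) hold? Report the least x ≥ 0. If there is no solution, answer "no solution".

74

First find gcd(42, 185):
185 = 4×42 + 17
42 = 2×17 + 8
17 = 2×8 + 1
8 = 8×1 + 0
gcd = 1, so a unique solution mod 185 exists.
Back-substitute for the Bézout coefficients:
1 = 17 − 2·8
1 = −2·42 + 5·17
1 = 5·185 − 22·42
So 42·(-22) ≡ 1 (mod 185), giving 42⁻¹ ≡ 163.
x ≡ 42⁻¹·148 ≡ 163·148 ≡ 74 (mod 185).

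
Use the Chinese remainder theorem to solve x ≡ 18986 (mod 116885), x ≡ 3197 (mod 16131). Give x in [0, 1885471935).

6681431

Write x = 18986 + 116885·k. Then 116885·k ≡ 3197 − 18986 ≡ 342 (mod 16131).
Need 116885⁻¹ mod 16131. Extended Euclid on (16131, 3968):
16131 = 4·3968 + 259
3968 = 15·259 + 83
259 = 3·83 + 10
83 = 8·10 + 3
10 = 3·3 + 1
3 = 3·1 + 0
Back-substitute:
1 = 10 − 3·3
1 = −3·83 + 25·10
1 = 25·259 − 78·83
1 = −78·3968 + 1195·259
1 = 1195·16131 − 4858·3968
116885⁻¹ ≡ 11273 (mod 16131), so k ≡ 11273·342 ≡ 57 (mod 16131).
x = 18986 + 116885·57 = 6681431.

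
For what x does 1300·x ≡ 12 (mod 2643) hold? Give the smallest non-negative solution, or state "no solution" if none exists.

First find gcd(1300, 2643):
2643 = 2*1300 + 43
1300 = 30*43 + 10
43 = 4*10 + 3
10 = 3*3 + 1
3 = 3*1 + 0
gcd = 1, so a unique solution mod 2643 exists.
Back-substitute for the Bézout coefficients:
1 = 10 − 3·3
1 = −3·43 + 13·10
1 = 13·1300 − 393·43
1 = −393·2643 + 799·1300
So 1300·(799) ≡ 1 (mod 2643), giving 1300⁻¹ ≡ 799.
x ≡ 1300⁻¹·12 ≡ 799·12 ≡ 1659 (mod 2643).

1659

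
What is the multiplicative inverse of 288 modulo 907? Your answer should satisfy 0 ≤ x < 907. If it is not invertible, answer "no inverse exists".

696

Apply the Euclidean algorithm to 907 and 288:
907 = 3·288 + 43
288 = 6·43 + 30
43 = 1·30 + 13
30 = 2·13 + 4
13 = 3·4 + 1
4 = 4·1 + 0
The gcd is 1. Working backward:
1 = 13 − 3·4
1 = −3·30 + 7·13
1 = 7·43 − 10·30
1 = −10·288 + 67·43
1 = 67·907 − 211·288
So 288·(-211) ≡ 1 (mod 907), and -211 ≡ 696 (mod 907).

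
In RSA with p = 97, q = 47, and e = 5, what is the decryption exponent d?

3533

φ(n) = (p−1)(q−1) = 96·46 = 4416.
Need d with 5·d ≡ 1 (mod 4416). Apply the extended Euclidean algorithm:
4416 = 883*5 + 1
5 = 5*1 + 0
Back-substitute:
1 = 4416 − 883·5
So 5·(-883) ≡ 1 (mod 4416), hence d ≡ -883 ≡ 3533 (mod 4416).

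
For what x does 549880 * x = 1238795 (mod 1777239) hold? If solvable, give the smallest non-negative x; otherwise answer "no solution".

First find gcd(549880, 1777239):
1777239 = 3·549880 + 127599
549880 = 4·127599 + 39484
127599 = 3·39484 + 9147
39484 = 4·9147 + 2896
9147 = 3·2896 + 459
2896 = 6·459 + 142
459 = 3·142 + 33
142 = 4·33 + 10
33 = 3·10 + 3
10 = 3·3 + 1
3 = 3·1 + 0
gcd = 1, so a unique solution mod 1777239 exists.
Back-substitute for the Bézout coefficients:
1 = 10 − 3·3
1 = −3·33 + 10·10
1 = 10·142 − 43·33
1 = −43·459 + 139·142
1 = 139·2896 − 877·459
1 = −877·9147 + 2770·2896
1 = 2770·39484 − 11957·9147
1 = −11957·127599 + 38641·39484
1 = 38641·549880 − 166521·127599
1 = −166521·1777239 + 538204·549880
So 549880·(538204) ≡ 1 (mod 1777239), giving 549880⁻¹ ≡ 538204.
x ≡ 549880⁻¹·1238795 ≡ 538204·1238795 ≡ 322286 (mod 1777239).

322286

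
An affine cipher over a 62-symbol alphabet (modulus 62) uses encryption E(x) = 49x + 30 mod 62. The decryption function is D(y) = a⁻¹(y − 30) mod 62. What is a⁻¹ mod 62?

Extended Euclidean algorithm:
62 = 1·49 + 13
49 = 3·13 + 10
13 = 1·10 + 3
10 = 3·3 + 1
3 = 3·1 + 0
Since gcd(49, 62) = 1, back-substitute to write 1 as a combination:
1 = 10 − 3·3
1 = −3·13 + 4·10
1 = 4·49 − 15·13
1 = −15·62 + 19·49
So 49·19 ≡ 1 (mod 62).

19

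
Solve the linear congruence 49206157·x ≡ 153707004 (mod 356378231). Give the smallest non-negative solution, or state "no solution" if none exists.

9622583

First find gcd(49206157, 356378231):
356378231 = 7·49206157 + 11935132
49206157 = 4·11935132 + 1465629
11935132 = 8·1465629 + 210100
1465629 = 6·210100 + 205029
210100 = 1·205029 + 5071
205029 = 40·5071 + 2189
5071 = 2·2189 + 693
2189 = 3·693 + 110
693 = 6·110 + 33
110 = 3·33 + 11
33 = 3·11 + 0
gcd = 11 and 11 | 153707004, so solutions exist. Divide through by 11: 4473287x ≡ 13973364 (mod 32398021).
Now find 4473287⁻¹ mod 32398021:
32398021 = 7*4473287 + 1085012
4473287 = 4*1085012 + 133239
1085012 = 8*133239 + 19100
133239 = 6*19100 + 18639
19100 = 1*18639 + 461
18639 = 40*461 + 199
461 = 2*199 + 63
199 = 3*63 + 10
63 = 6*10 + 3
10 = 3*3 + 1
3 = 3*1 + 0
Back-substitute:
1 = 10 − 3·3
1 = −3·63 + 19·10
1 = 19·199 − 60·63
1 = −60·461 + 139·199
1 = 139·18639 − 5620·461
1 = −5620·19100 + 5759·18639
1 = 5759·133239 − 40174·19100
1 = −40174·1085012 + 327151·133239
1 = 327151·4473287 − 1348778·1085012
1 = −1348778·32398021 + 9768597·4473287
So 4473287⁻¹ ≡ 9768597 (mod 32398021).
Then x ≡ 9768597·13973364 ≡ 9622583 (mod 32398021); the smallest non-negative solution is x = 9622583.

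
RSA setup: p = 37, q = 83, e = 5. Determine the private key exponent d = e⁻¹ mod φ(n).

φ(n) = (p−1)(q−1) = 36·82 = 2952.
Need d with 5·d ≡ 1 (mod 2952). Apply the extended Euclidean algorithm:
2952 = 590*5 + 2
5 = 2*2 + 1
2 = 2*1 + 0
Back-substitute:
1 = 5 − 2·2
1 = −2·2952 + 1181·5
So 5·1181 ≡ 1 (mod 2952), hence d = 1181.

1181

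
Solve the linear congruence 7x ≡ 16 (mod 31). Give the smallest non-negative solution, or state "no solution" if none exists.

First find gcd(7, 31):
31 = 4×7 + 3
7 = 2×3 + 1
3 = 3×1 + 0
gcd = 1, so a unique solution mod 31 exists.
Back-substitute for the Bézout coefficients:
1 = 7 − 2·3
1 = −2·31 + 9·7
So 7·(9) ≡ 1 (mod 31), giving 7⁻¹ ≡ 9.
x ≡ 7⁻¹·16 ≡ 9·16 ≡ 20 (mod 31).

20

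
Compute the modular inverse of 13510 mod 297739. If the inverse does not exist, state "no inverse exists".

gcd(297739, 13510) by repeated division:
297739 = 22*13510 + 519
13510 = 26*519 + 16
519 = 32*16 + 7
16 = 2*7 + 2
7 = 3*2 + 1
2 = 2*1 + 0
gcd = 1, so the inverse exists. Back-substitute:
1 = 7 − 3·2
1 = −3·16 + 7·7
1 = 7·519 − 227·16
1 = −227·13510 + 5909·519
1 = 5909·297739 − 130225·13510
So 13510·(-130225) ≡ 1 (mod 297739), and -130225 ≡ 167514 (mod 297739).

167514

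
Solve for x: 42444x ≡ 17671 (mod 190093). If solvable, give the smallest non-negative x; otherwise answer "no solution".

66988

First find gcd(42444, 190093):
190093 = 4·42444 + 20317
42444 = 2·20317 + 1810
20317 = 11·1810 + 407
1810 = 4·407 + 182
407 = 2·182 + 43
182 = 4·43 + 10
43 = 4·10 + 3
10 = 3·3 + 1
3 = 3·1 + 0
gcd = 1, so a unique solution mod 190093 exists.
Back-substitute for the Bézout coefficients:
1 = 10 − 3·3
1 = −3·43 + 13·10
1 = 13·182 − 55·43
1 = −55·407 + 123·182
1 = 123·1810 − 547·407
1 = −547·20317 + 6140·1810
1 = 6140·42444 − 12827·20317
1 = −12827·190093 + 57448·42444
So 42444·(57448) ≡ 1 (mod 190093), giving 42444⁻¹ ≡ 57448.
x ≡ 42444⁻¹·17671 ≡ 57448·17671 ≡ 66988 (mod 190093).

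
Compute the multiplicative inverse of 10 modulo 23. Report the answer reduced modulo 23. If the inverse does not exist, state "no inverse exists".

7

Run Euclid on (23, 10):
23 = 2×10 + 3
10 = 3×3 + 1
3 = 3×1 + 0
gcd = 1, so the inverse exists. Back-substitute:
1 = 10 − 3·3
1 = −3·23 + 7·10
So 10·7 ≡ 1 (mod 23).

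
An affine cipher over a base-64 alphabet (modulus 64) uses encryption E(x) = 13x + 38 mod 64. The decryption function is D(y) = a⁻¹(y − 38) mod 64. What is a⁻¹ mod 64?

5

Extended Euclidean algorithm:
64 = 4*13 + 12
13 = 1*12 + 1
12 = 12*1 + 0
gcd = 1, so the inverse exists. Back-substitute:
1 = 13 − 12
1 = −64 + 5·13
So 13·5 ≡ 1 (mod 64).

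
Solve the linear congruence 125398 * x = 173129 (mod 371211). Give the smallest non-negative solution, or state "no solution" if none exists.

First find gcd(125398, 371211):
371211 = 2*125398 + 120415
125398 = 1*120415 + 4983
120415 = 24*4983 + 823
4983 = 6*823 + 45
823 = 18*45 + 13
45 = 3*13 + 6
13 = 2*6 + 1
6 = 6*1 + 0
gcd = 1, so a unique solution mod 371211 exists.
Back-substitute for the Bézout coefficients:
1 = 13 − 2·6
1 = −2·45 + 7·13
1 = 7·823 − 128·45
1 = −128·4983 + 775·823
1 = 775·120415 − 18728·4983
1 = −18728·125398 + 19503·120415
1 = 19503·371211 − 57734·125398
So 125398·(-57734) ≡ 1 (mod 371211), giving 125398⁻¹ ≡ 313477.
x ≡ 125398⁻¹·173129 ≡ 313477·173129 ≡ 168911 (mod 371211).

168911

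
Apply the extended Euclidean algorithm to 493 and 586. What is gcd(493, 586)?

1

Euclidean algorithm:
586 = 1·493 + 93
493 = 5·93 + 28
93 = 3·28 + 9
28 = 3·9 + 1
9 = 9·1 + 0
gcd(493, 586) = 1.
Working backward:
1 = 28 − 3·9
1 = −3·93 + 10·28
1 = 10·493 − 53·93
1 = −53·586 + 63·493
So 1 = (-53)·586 + (63)·493.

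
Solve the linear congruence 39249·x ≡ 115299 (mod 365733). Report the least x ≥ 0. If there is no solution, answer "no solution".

15229

First find gcd(39249, 365733):
365733 = 9*39249 + 12492
39249 = 3*12492 + 1773
12492 = 7*1773 + 81
1773 = 21*81 + 72
81 = 1*72 + 9
72 = 8*9 + 0
gcd = 9 and 9 | 115299, so solutions exist. Divide through by 9: 4361x ≡ 12811 (mod 40637).
Now find 4361⁻¹ mod 40637:
40637 = 9*4361 + 1388
4361 = 3*1388 + 197
1388 = 7*197 + 9
197 = 21*9 + 8
9 = 1*8 + 1
8 = 8*1 + 0
Back-substitute:
1 = 9 − 8
1 = −197 + 22·9
1 = 22·1388 − 155·197
1 = −155·4361 + 487·1388
1 = 487·40637 − 4538·4361
So 4361·(-4538) ≡ 1 (mod 40637), i.e. 4361⁻¹ ≡ 36099.
Then x ≡ 36099·12811 ≡ 15229 (mod 40637); the smallest non-negative solution is x = 15229.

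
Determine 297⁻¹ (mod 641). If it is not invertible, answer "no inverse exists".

300

gcd(641, 297) by repeated division:
641 = 2*297 + 47
297 = 6*47 + 15
47 = 3*15 + 2
15 = 7*2 + 1
2 = 2*1 + 0
Since gcd(297, 641) = 1, back-substitute to write 1 as a combination:
1 = 15 − 7·2
1 = −7·47 + 22·15
1 = 22·297 − 139·47
1 = −139·641 + 300·297
So 297·300 ≡ 1 (mod 641).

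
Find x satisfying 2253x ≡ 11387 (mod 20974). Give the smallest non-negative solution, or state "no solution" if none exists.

12973

First find gcd(2253, 20974):
20974 = 9·2253 + 697
2253 = 3·697 + 162
697 = 4·162 + 49
162 = 3·49 + 15
49 = 3·15 + 4
15 = 3·4 + 3
4 = 1·3 + 1
3 = 3·1 + 0
gcd = 1, so a unique solution mod 20974 exists.
Back-substitute for the Bézout coefficients:
1 = 4 − 3
1 = −15 + 4·4
1 = 4·49 − 13·15
1 = −13·162 + 43·49
1 = 43·697 − 185·162
1 = −185·2253 + 598·697
1 = 598·20974 − 5567·2253
So 2253·(-5567) ≡ 1 (mod 20974), giving 2253⁻¹ ≡ 15407.
x ≡ 2253⁻¹·11387 ≡ 15407·11387 ≡ 12973 (mod 20974).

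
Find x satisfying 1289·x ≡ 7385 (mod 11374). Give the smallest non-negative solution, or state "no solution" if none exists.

First find gcd(1289, 11374):
11374 = 8×1289 + 1062
1289 = 1×1062 + 227
1062 = 4×227 + 154
227 = 1×154 + 73
154 = 2×73 + 8
73 = 9×8 + 1
8 = 8×1 + 0
gcd = 1, so a unique solution mod 11374 exists.
Back-substitute for the Bézout coefficients:
1 = 73 − 9·8
1 = −9·154 + 19·73
1 = 19·227 − 28·154
1 = −28·1062 + 131·227
1 = 131·1289 − 159·1062
1 = −159·11374 + 1403·1289
So 1289·(1403) ≡ 1 (mod 11374), giving 1289⁻¹ ≡ 1403.
x ≡ 1289⁻¹·7385 ≡ 1403·7385 ≡ 10815 (mod 11374).

10815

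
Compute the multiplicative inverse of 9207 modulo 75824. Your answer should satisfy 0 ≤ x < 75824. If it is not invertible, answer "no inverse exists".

Run Euclid on (75824, 9207):
75824 = 8×9207 + 2168
9207 = 4×2168 + 535
2168 = 4×535 + 28
535 = 19×28 + 3
28 = 9×3 + 1
3 = 3×1 + 0
gcd = 1, so the inverse exists. Back-substitute:
1 = 28 − 9·3
1 = −9·535 + 172·28
1 = 172·2168 − 697·535
1 = −697·9207 + 2960·2168
1 = 2960·75824 − 24377·9207
Hence 9207⁻¹ ≡ -24377 ≡ 51447 (mod 75824).

51447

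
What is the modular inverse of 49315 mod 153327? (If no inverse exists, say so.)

Run Euclid on (153327, 49315):
153327 = 3·49315 + 5382
49315 = 9·5382 + 877
5382 = 6·877 + 120
877 = 7·120 + 37
120 = 3·37 + 9
37 = 4·9 + 1
9 = 9·1 + 0
Since gcd(49315, 153327) = 1, back-substitute to write 1 as a combination:
1 = 37 − 4·9
1 = −4·120 + 13·37
1 = 13·877 − 95·120
1 = −95·5382 + 583·877
1 = 583·49315 − 5342·5382
1 = −5342·153327 + 16609·49315
So 49315·16609 ≡ 1 (mod 153327).

16609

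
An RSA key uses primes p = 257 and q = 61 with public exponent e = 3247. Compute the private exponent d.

φ(n) = (p−1)(q−1) = 256·60 = 15360.
Need d with 3247·d ≡ 1 (mod 15360). Apply the extended Euclidean algorithm:
15360 = 4×3247 + 2372
3247 = 1×2372 + 875
2372 = 2×875 + 622
875 = 1×622 + 253
622 = 2×253 + 116
253 = 2×116 + 21
116 = 5×21 + 11
21 = 1×11 + 10
11 = 1×10 + 1
10 = 10×1 + 0
Back-substitute:
1 = 11 − 10
1 = −21 + 2·11
1 = 2·116 − 11·21
1 = −11·253 + 24·116
1 = 24·622 − 59·253
1 = −59·875 + 83·622
1 = 83·2372 − 225·875
1 = −225·3247 + 308·2372
1 = 308·15360 − 1457·3247
So 3247·(-1457) ≡ 1 (mod 15360), hence d ≡ -1457 ≡ 13903 (mod 15360).

13903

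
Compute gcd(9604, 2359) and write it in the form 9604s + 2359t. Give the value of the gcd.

7

Repeated division:
9604 = 4·2359 + 168
2359 = 14·168 + 7
168 = 24·7 + 0
gcd(9604, 2359) = 7.
Back-substituting:
7 = 2359 − 14·168
7 = −14·9604 + 57·2359
So 7 = (-14)·9604 + (57)·2359.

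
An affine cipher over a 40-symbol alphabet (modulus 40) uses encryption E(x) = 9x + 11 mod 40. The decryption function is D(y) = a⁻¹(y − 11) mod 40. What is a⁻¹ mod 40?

Extended Euclidean algorithm:
40 = 4×9 + 4
9 = 2×4 + 1
4 = 4×1 + 0
The gcd is 1. Working backward:
1 = 9 − 2·4
1 = −2·40 + 9·9
So 9·9 ≡ 1 (mod 40).

9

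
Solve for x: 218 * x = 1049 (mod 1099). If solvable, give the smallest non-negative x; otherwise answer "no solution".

First find gcd(218, 1099):
1099 = 5×218 + 9
218 = 24×9 + 2
9 = 4×2 + 1
2 = 2×1 + 0
gcd = 1, so a unique solution mod 1099 exists.
Back-substitute for the Bézout coefficients:
1 = 9 − 4·2
1 = −4·218 + 97·9
1 = 97·1099 − 489·218
So 218·(-489) ≡ 1 (mod 1099), giving 218⁻¹ ≡ 610.
x ≡ 218⁻¹·1049 ≡ 610·1049 ≡ 272 (mod 1099).

272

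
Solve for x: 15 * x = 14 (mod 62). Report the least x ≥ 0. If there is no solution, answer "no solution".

First find gcd(15, 62):
62 = 4·15 + 2
15 = 7·2 + 1
2 = 2·1 + 0
gcd = 1, so a unique solution mod 62 exists.
Back-substitute for the Bézout coefficients:
1 = 15 − 7·2
1 = −7·62 + 29·15
So 15·(29) ≡ 1 (mod 62), giving 15⁻¹ ≡ 29.
x ≡ 15⁻¹·14 ≡ 29·14 ≡ 34 (mod 62).

34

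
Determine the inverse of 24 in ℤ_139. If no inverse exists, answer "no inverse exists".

gcd(139, 24) by repeated division:
139 = 5*24 + 19
24 = 1*19 + 5
19 = 3*5 + 4
5 = 1*4 + 1
4 = 4*1 + 0
gcd = 1, so the inverse exists. Back-substitute:
1 = 5 − 4
1 = −19 + 4·5
1 = 4·24 − 5·19
1 = −5·139 + 29·24
So 24·29 ≡ 1 (mod 139).

29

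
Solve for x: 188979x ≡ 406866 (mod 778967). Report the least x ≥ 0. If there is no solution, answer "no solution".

no solution

gcd(188979, 778967):
778967 = 4·188979 + 23051
188979 = 8·23051 + 4571
23051 = 5·4571 + 196
4571 = 23·196 + 63
196 = 3·63 + 7
63 = 9·7 + 0
gcd = 7, but 7 ∤ 406866, so the congruence has no solution.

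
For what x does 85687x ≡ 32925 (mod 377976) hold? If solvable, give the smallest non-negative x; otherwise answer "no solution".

327147

First find gcd(85687, 377976):
377976 = 4×85687 + 35228
85687 = 2×35228 + 15231
35228 = 2×15231 + 4766
15231 = 3×4766 + 933
4766 = 5×933 + 101
933 = 9×101 + 24
101 = 4×24 + 5
24 = 4×5 + 4
5 = 1×4 + 1
4 = 4×1 + 0
gcd = 1, so a unique solution mod 377976 exists.
Back-substitute for the Bézout coefficients:
1 = 5 − 4
1 = −24 + 5·5
1 = 5·101 − 21·24
1 = −21·933 + 194·101
1 = 194·4766 − 991·933
1 = −991·15231 + 3167·4766
1 = 3167·35228 − 7325·15231
1 = −7325·85687 + 17817·35228
1 = 17817·377976 − 78593·85687
So 85687·(-78593) ≡ 1 (mod 377976), giving 85687⁻¹ ≡ 299383.
x ≡ 85687⁻¹·32925 ≡ 299383·32925 ≡ 327147 (mod 377976).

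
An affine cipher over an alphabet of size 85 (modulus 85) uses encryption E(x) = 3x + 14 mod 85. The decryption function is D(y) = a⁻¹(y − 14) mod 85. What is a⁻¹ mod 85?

Run Euclid on (85, 3):
85 = 28·3 + 1
3 = 3·1 + 0
The gcd is 1. Working backward:
1 = 85 − 28·3
Thus 3·(-28) ≡ 1 (mod 85); reducing, -28 mod 85 = 57.

57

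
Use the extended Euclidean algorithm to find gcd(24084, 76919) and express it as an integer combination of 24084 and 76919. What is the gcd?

Euclidean algorithm:
76919 = 3×24084 + 4667
24084 = 5×4667 + 749
4667 = 6×749 + 173
749 = 4×173 + 57
173 = 3×57 + 2
57 = 28×2 + 1
2 = 2×1 + 0
gcd(24084, 76919) = 1.
Back-substituting:
1 = 57 − 28·2
1 = −28·173 + 85·57
1 = 85·749 − 368·173
1 = −368·4667 + 2293·749
1 = 2293·24084 − 11833·4667
1 = −11833·76919 + 37792·24084
So 1 = (-11833)·76919 + (37792)·24084.

1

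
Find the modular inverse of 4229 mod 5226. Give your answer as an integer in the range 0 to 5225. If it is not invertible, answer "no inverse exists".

Apply the Euclidean algorithm to 5226 and 4229:
5226 = 1×4229 + 997
4229 = 4×997 + 241
997 = 4×241 + 33
241 = 7×33 + 10
33 = 3×10 + 3
10 = 3×3 + 1
3 = 3×1 + 0
Since gcd(4229, 5226) = 1, back-substitute to write 1 as a combination:
1 = 10 − 3·3
1 = −3·33 + 10·10
1 = 10·241 − 73·33
1 = −73·997 + 302·241
1 = 302·4229 − 1281·997
1 = −1281·5226 + 1583·4229
So 4229·1583 ≡ 1 (mod 5226).

1583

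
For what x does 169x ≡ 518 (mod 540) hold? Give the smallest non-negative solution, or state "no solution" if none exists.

First find gcd(169, 540):
540 = 3*169 + 33
169 = 5*33 + 4
33 = 8*4 + 1
4 = 4*1 + 0
gcd = 1, so a unique solution mod 540 exists.
Back-substitute for the Bézout coefficients:
1 = 33 − 8·4
1 = −8·169 + 41·33
1 = 41·540 − 131·169
So 169·(-131) ≡ 1 (mod 540), giving 169⁻¹ ≡ 409.
x ≡ 169⁻¹·518 ≡ 409·518 ≡ 182 (mod 540).

182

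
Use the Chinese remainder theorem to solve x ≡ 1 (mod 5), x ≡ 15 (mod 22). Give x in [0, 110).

81

Write x = 1 + 5·k. Then 5·k ≡ 15 − 1 ≡ 14 (mod 22).
Need 5⁻¹ mod 22. Extended Euclid on (22, 5):
22 = 4×5 + 2
5 = 2×2 + 1
2 = 2×1 + 0
Back-substitute:
1 = 5 − 2·2
1 = −2·22 + 9·5
5⁻¹ ≡ 9 (mod 22), so k ≡ 9·14 ≡ 16 (mod 22).
x = 1 + 5·16 = 81.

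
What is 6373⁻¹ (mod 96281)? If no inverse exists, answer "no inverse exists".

Apply the Euclidean algorithm to 96281 and 6373:
96281 = 15*6373 + 686
6373 = 9*686 + 199
686 = 3*199 + 89
199 = 2*89 + 21
89 = 4*21 + 5
21 = 4*5 + 1
5 = 5*1 + 0
gcd = 1, so the inverse exists. Back-substitute:
1 = 21 − 4·5
1 = −4·89 + 17·21
1 = 17·199 − 38·89
1 = −38·686 + 131·199
1 = 131·6373 − 1217·686
1 = −1217·96281 + 18386·6373
So 6373·18386 ≡ 1 (mod 96281).

18386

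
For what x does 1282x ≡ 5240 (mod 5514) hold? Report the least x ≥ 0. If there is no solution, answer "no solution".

First find gcd(1282, 5514):
5514 = 4*1282 + 386
1282 = 3*386 + 124
386 = 3*124 + 14
124 = 8*14 + 12
14 = 1*12 + 2
12 = 6*2 + 0
gcd = 2 and 2 | 5240, so solutions exist. Divide through by 2: 641x ≡ 2620 (mod 2757).
Now find 641⁻¹ mod 2757:
2757 = 4×641 + 193
641 = 3×193 + 62
193 = 3×62 + 7
62 = 8×7 + 6
7 = 1×6 + 1
6 = 6×1 + 0
Back-substitute:
1 = 7 − 6
1 = −62 + 9·7
1 = 9·193 − 28·62
1 = −28·641 + 93·193
1 = 93·2757 − 400·641
So 641·(-400) ≡ 1 (mod 2757), i.e. 641⁻¹ ≡ 2357.
Then x ≡ 2357·2620 ≡ 2417 (mod 2757); the smallest non-negative solution is x = 2417.

2417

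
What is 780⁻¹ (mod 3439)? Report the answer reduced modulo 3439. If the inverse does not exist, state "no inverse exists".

gcd(3439, 780) by repeated division:
3439 = 4*780 + 319
780 = 2*319 + 142
319 = 2*142 + 35
142 = 4*35 + 2
35 = 17*2 + 1
2 = 2*1 + 0
The gcd is 1. Working backward:
1 = 35 − 17·2
1 = −17·142 + 69·35
1 = 69·319 − 155·142
1 = −155·780 + 379·319
1 = 379·3439 − 1671·780
So 780·(-1671) ≡ 1 (mod 3439), and -1671 ≡ 1768 (mod 3439).

1768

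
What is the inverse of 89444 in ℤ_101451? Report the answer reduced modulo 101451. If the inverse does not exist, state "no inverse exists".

gcd(101451, 89444) by repeated division:
101451 = 1·89444 + 12007
89444 = 7·12007 + 5395
12007 = 2·5395 + 1217
5395 = 4·1217 + 527
1217 = 2·527 + 163
527 = 3·163 + 38
163 = 4·38 + 11
38 = 3·11 + 5
11 = 2·5 + 1
5 = 5·1 + 0
Since gcd(89444, 101451) = 1, back-substitute to write 1 as a combination:
1 = 11 − 2·5
1 = −2·38 + 7·11
1 = 7·163 − 30·38
1 = −30·527 + 97·163
1 = 97·1217 − 224·527
1 = −224·5395 + 993·1217
1 = 993·12007 − 2210·5395
1 = −2210·89444 + 16463·12007
1 = 16463·101451 − 18673·89444
Thus 89444·(-18673) ≡ 1 (mod 101451); reducing, -18673 mod 101451 = 82778.

82778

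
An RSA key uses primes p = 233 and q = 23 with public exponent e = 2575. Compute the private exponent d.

φ(n) = (p−1)(q−1) = 232·22 = 5104.
Need d with 2575·d ≡ 1 (mod 5104). Apply the extended Euclidean algorithm:
5104 = 1×2575 + 2529
2575 = 1×2529 + 46
2529 = 54×46 + 45
46 = 1×45 + 1
45 = 45×1 + 0
Back-substitute:
1 = 46 − 45
1 = −2529 + 55·46
1 = 55·2575 − 56·2529
1 = −56·5104 + 111·2575
So 2575·111 ≡ 1 (mod 5104), hence d = 111.

111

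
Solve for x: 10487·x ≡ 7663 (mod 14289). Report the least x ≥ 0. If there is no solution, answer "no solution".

First find gcd(10487, 14289):
14289 = 1·10487 + 3802
10487 = 2·3802 + 2883
3802 = 1·2883 + 919
2883 = 3·919 + 126
919 = 7·126 + 37
126 = 3·37 + 15
37 = 2·15 + 7
15 = 2·7 + 1
7 = 7·1 + 0
gcd = 1, so a unique solution mod 14289 exists.
Back-substitute for the Bézout coefficients:
1 = 15 − 2·7
1 = −2·37 + 5·15
1 = 5·126 − 17·37
1 = −17·919 + 124·126
1 = 124·2883 − 389·919
1 = −389·3802 + 513·2883
1 = 513·10487 − 1415·3802
1 = −1415·14289 + 1928·10487
So 10487·(1928) ≡ 1 (mod 14289), giving 10487⁻¹ ≡ 1928.
x ≡ 10487⁻¹·7663 ≡ 1928·7663 ≡ 13727 (mod 14289).

13727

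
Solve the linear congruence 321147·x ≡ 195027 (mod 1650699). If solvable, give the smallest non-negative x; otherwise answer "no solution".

gcd(321147, 1650699):
1650699 = 5*321147 + 44964
321147 = 7*44964 + 6399
44964 = 7*6399 + 171
6399 = 37*171 + 72
171 = 2*72 + 27
72 = 2*27 + 18
27 = 1*18 + 9
18 = 2*9 + 0
gcd = 9, but 9 ∤ 195027, so the congruence has no solution.

no solution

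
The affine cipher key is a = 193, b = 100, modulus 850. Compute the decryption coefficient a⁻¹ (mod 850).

gcd(850, 193) by repeated division:
850 = 4×193 + 78
193 = 2×78 + 37
78 = 2×37 + 4
37 = 9×4 + 1
4 = 4×1 + 0
The gcd is 1. Working backward:
1 = 37 − 9·4
1 = −9·78 + 19·37
1 = 19·193 − 47·78
1 = −47·850 + 207·193
So 193·207 ≡ 1 (mod 850).

207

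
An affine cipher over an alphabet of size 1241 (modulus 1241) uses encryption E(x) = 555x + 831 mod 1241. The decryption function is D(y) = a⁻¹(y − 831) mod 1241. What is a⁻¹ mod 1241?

Extended Euclidean algorithm:
1241 = 2×555 + 131
555 = 4×131 + 31
131 = 4×31 + 7
31 = 4×7 + 3
7 = 2×3 + 1
3 = 3×1 + 0
The gcd is 1. Working backward:
1 = 7 − 2·3
1 = −2·31 + 9·7
1 = 9·131 − 38·31
1 = −38·555 + 161·131
1 = 161·1241 − 360·555
Hence 555⁻¹ ≡ -360 ≡ 881 (mod 1241).

881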